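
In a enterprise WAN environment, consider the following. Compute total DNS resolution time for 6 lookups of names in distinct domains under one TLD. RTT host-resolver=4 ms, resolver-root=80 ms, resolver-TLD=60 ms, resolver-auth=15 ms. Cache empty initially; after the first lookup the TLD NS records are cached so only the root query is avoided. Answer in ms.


Lookup 1 (cold cache): local + root + TLD + auth = 4 + 80 + 60 + 15 = 159 ms
Lookups 2..6 (TLD NS cached -> skip root; new domain -> still ask TLD and auth): local + TLD + auth = 4 + 60 + 15 = 79 ms each
Remaining 5 lookups: 5 * 79 = 395 ms
Total = 159 + 395 = 554 ms

554


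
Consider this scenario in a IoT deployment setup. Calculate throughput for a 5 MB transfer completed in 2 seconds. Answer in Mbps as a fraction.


Given: file = 5 MB, time = 2 s
File in Mb = 5 * 8 = 40 Mb
Throughput = 40 / 2 Mbps
Throughput = 20 Mbps

20


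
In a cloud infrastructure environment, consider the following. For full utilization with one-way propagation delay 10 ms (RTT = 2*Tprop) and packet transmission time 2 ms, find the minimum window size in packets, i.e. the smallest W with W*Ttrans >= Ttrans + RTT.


Given: Ttrans = 2 ms, RTT = 20 ms (= 2 * Tprop, Tprop = 10 ms)
Time until first ACK returns = Ttrans + RTT = 2 + 20 = 22 ms
Need W * Ttrans >= Ttrans + RTT  ->  W >= (Ttrans + RTT) / Ttrans
(Ttrans + RTT) / Ttrans = 22 / 2 = 11
W_min = ceil(11) = 11

11


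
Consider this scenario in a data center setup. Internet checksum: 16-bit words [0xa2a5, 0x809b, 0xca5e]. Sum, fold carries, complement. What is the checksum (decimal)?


Given words: [0xa2a5, 0x809b, 0xca5e]
Step 1: Sum all words
Raw sum = 41637 + 32923 + 51806 = 126366
Step 2: Fold carry: (60830 + 1) = 60831
One's complement = ~60831 & 0xFFFF = 4704

4704


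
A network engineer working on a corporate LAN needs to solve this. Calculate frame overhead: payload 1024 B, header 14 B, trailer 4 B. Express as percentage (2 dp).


Given: payload = 1024 B, header = 14 B, trailer = 4 B
Overhead bytes = header + trailer = 14 + 4 = 18
Total frame = payload + overhead = 1024 + 18 = 1042
Overhead % = 18 / 1042 * 100 = 1.7274% -> 1.73% (2 dp)

1.73


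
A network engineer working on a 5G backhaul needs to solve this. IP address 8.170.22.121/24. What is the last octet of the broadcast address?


Given: IP = 8.170.22.121, prefix = /24
Host bits = 32 - 24 = 8
Network last octet = 121 AND mask = 0
Host part size = 2^8 - 1 = 255
Broadcast last octet = 0 OR 255 = 255

255


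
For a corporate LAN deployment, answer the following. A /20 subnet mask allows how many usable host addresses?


Given: subnet mask /20
Host bits = 32 - 20 = 12
Total addresses = 2^12 = 4096
Usable hosts = 4096 - 2 (network + broadcast) = 4094

4094


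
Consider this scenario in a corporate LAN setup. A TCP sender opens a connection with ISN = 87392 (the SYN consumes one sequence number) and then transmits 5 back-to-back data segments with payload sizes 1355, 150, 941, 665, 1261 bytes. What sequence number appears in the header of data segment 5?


The SYN occupies sequence number ISN = 87392, so the first data byte is ISN + 1 = 87393.
SEQ of data segment i = (ISN + 1) + sum of payload sizes of segments 1..i-1.
Segment 1: SEQ = 87393, payload = 1355 bytes
Segment 2: SEQ = 88748, payload = 150 bytes
Segment 3: SEQ = 88898, payload = 941 bytes
Segment 4: SEQ = 89839, payload = 665 bytes
Segment 5: SEQ = 90504, payload = 1261 bytes
SEQ of segment 5 = 87393 + 1355 + 150 + 941 + 665 = 90504

90504


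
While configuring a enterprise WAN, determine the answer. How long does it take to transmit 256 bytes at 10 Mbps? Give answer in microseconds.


Given: packet = 256 bytes, bandwidth = 10 Mbps
Packet in bits = 256 * 8 = 2048 bits
Bandwidth = 10 * 10^6 = 10000000 bps
Time = 2048 / 10000000 seconds
Time in us = 2048 * 10^6 / 10000000 = 204.8

204.8


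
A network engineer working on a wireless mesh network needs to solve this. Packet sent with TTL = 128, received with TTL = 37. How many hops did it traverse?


Given: initial TTL = 128, received TTL = 37
Hops = initial TTL - received TTL
Hops = 128 - 37 = 91

91


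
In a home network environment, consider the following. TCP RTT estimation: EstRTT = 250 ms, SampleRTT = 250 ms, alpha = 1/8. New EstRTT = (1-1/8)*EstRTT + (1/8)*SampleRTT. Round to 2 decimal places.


Given: EstRTT = 250 ms, SampleRTT = 250 ms, alpha = 1/8
New EstRTT = (1 - alpha) * EstRTT + alpha * SampleRTT
(7/8) * 250 = 218.75
(1/8) * 250 = 31.25
New EstRTT = 218.75 + 31.25 = 250 ms -> 250.00 ms (2 dp)

250.00


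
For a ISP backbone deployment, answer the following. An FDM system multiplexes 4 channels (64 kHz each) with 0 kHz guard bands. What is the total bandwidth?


Given: 4 channels, 64 kHz each, guard = 0 kHz
Channel bandwidth = 4 * 64 = 256 kHz
Guard bands = 3 gaps * 0 kHz = 0 kHz
Total = 256 + 0 = 256 kHz

256


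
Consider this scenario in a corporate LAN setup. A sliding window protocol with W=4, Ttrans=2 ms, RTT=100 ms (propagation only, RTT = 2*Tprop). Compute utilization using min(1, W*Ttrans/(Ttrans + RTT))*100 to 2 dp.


Given: W = 4, Ttrans = 2 ms, RTT = 100 ms (= 2 * Tprop, Tprop = 50 ms)
Cycle time = Ttrans + RTT = 2 + 100 = 102 ms (first packet sent until its ACK returns)
W * Ttrans = 4 * 2 = 8 ms of sending per cycle
W * Ttrans / (Ttrans + RTT) = 8 / 102 = 0.078431
U = min(1, 0.078431) = 0.078431
U% = 7.84%

7.84


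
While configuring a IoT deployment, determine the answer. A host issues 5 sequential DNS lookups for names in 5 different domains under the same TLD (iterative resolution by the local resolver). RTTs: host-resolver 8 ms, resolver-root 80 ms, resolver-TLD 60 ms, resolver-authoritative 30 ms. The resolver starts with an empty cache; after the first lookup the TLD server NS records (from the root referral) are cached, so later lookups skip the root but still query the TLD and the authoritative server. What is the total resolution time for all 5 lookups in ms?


Lookup 1 (cold cache): local + root + TLD + auth = 8 + 80 + 60 + 30 = 178 ms
Lookups 2..5 (TLD NS cached -> skip root; new domain -> still ask TLD and auth): local + TLD + auth = 8 + 60 + 30 = 98 ms each
Remaining 4 lookups: 4 * 98 = 392 ms
Total = 178 + 392 = 570 ms

570


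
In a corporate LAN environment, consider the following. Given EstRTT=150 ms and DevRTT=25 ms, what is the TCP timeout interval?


Given: EstRTT = 150 ms, DevRTT = 25 ms
Timeout = EstRTT + 4 * DevRTT
4 * DevRTT = 4 * 25 = 100
Timeout = 150 + 100 = 250 ms

250


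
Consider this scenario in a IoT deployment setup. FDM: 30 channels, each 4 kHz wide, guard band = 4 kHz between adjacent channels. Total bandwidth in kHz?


Given: 30 channels, 4 kHz each, guard = 4 kHz
Channel bandwidth = 30 * 4 = 120 kHz
Guard bands = 29 gaps * 4 kHz = 116 kHz
Total = 120 + 116 = 236 kHz

236


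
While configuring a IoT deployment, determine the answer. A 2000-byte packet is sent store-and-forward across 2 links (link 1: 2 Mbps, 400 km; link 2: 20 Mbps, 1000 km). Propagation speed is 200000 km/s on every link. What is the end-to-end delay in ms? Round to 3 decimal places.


Packet = 2000 bytes = 16000 bits. Store-and-forward: sum (t_trans + t_prop) per link.
Link 1: t_trans = 16000/(2*10^6) s = 8.0000 ms; t_prop = 400/200000 s = 2.0000 ms; subtotal = 10.0000 ms
Link 2: t_trans = 16000/(20*10^6) s = 0.8000 ms; t_prop = 1000/200000 s = 5.0000 ms; subtotal = 5.8000 ms
End-to-end = 10.0000 + 5.8000 = 15.8000 ms -> 15.800 ms (3 dp)

15.800


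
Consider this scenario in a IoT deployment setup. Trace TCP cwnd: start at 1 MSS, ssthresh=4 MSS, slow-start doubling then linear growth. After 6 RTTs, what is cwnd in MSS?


RTT 0: cwnd = 1 MSS (initial)
RTT 1: cwnd = 2 MSS (slow start, doubled)
RTT 2: cwnd = 4 MSS (slow start, doubled)
RTT 3: cwnd = 5 MSS (congestion avoidance, +1)
RTT 4: cwnd = 6 MSS (congestion avoidance, +1)
RTT 5: cwnd = 7 MSS (congestion avoidance, +1)
RTT 6: cwnd = 8 MSS (congestion avoidance, +1)

8


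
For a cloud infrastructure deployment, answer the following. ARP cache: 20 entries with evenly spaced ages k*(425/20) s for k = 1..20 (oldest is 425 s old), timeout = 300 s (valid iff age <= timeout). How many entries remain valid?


Ages are k * 425/20 s for k = 1..20 (spacing = 21.2500 s).
Entry k is valid iff k * 425/20 <= 300 iff k <= 20 * 300 / 425 = 14.1176
n_valid = floor(14.1176) = 14
(n_stale = 20 - 14 = 6)

14


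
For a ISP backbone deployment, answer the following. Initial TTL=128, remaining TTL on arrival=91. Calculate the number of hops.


Given: initial TTL = 128, received TTL = 91
Hops = initial TTL - received TTL
Hops = 128 - 91 = 37

37


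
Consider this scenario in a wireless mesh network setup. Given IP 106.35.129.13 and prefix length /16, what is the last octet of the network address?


Given: IP = 106.35.129.13, prefix = /16
Subnet mask = 255.255.0.0
Last octet of IP: 13
Last octet of mask: 0
Network last octet = 13 AND 0 = 0

0


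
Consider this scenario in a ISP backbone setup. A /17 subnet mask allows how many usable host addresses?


Given: subnet mask /17
Host bits = 32 - 17 = 15
Total addresses = 2^15 = 32768
Usable hosts = 32768 - 2 (network + broadcast) = 32766

32766


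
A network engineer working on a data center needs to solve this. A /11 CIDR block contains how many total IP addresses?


Given: CIDR prefix /11
Host bits = 32 - 11 = 21
Total addresses = 2^21 = 2097152

2097152


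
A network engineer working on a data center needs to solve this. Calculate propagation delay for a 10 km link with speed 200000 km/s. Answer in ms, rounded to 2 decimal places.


Given: distance = 10 km, speed = 200000 km/s
Delay = distance / speed = 10 / 200000 seconds
Delay in ms = 10 * 1000 / 200000
Delay = 0.0500 ms
Rounded to 2 dp = 0.05 ms

0.05


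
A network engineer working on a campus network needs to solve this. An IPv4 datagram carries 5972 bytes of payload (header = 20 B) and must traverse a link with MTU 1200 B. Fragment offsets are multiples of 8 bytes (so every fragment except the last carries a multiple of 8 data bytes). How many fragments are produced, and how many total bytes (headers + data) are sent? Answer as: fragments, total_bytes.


Max data per non-final fragment = floor((MTU - header)/8)*8 = floor((1200 - 20)/8)*8 = floor(1180/8)*8 = 1176 B
Final fragment needs no 8-byte alignment: it can carry up to MTU - header = 1180 B
Non-final fragments needed = ceil((payload - 1180) / 1176) = ceil(4792/1176) = ceil(4.0748) = 5
Number of fragments = 5 + 1 = 6
Fragment sizes (data): 5 * 1176 B + 92 B (last, 92 <= 1180 OK)
Total bytes sent = payload + n_frags * header = 5972 + 6*20 = 5972 + 120 = 6092 B

6, 6092


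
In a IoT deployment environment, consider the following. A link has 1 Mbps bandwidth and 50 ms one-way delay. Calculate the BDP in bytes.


Given: bandwidth = 1 Mbps, delay = 50 ms
BDP in bits = 1 * 10^6 * 50 / 1000
BDP in bits = 50000
BDP in bytes = 50000 / 8 = 6250

6250


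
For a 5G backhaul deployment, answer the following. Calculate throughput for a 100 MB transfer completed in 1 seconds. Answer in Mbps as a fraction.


Given: file = 100 MB, time = 1 s
File in Mb = 100 * 8 = 800 Mb
Throughput = 800 / 1 Mbps
Throughput = 800 Mbps

800


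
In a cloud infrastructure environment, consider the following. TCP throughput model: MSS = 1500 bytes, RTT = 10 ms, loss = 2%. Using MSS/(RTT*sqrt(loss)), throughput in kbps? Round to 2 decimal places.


Given: MSS = 1500 bytes, RTT = 10 ms, loss = 2%
RTT in seconds = 10 / 1000 = 0.01
Loss rate = 2% = 0.02
sqrt(loss) = sqrt(0.02) = 0.141421356237
Throughput (bytes/s) = 1500 / (0.01 * 0.141421356237) = 1060660.1718
Throughput (kbps) = 1060660.1718 * 8 / 1000 = 8485.281374 -> 8485.28 kbps (2 dp)

8485.28


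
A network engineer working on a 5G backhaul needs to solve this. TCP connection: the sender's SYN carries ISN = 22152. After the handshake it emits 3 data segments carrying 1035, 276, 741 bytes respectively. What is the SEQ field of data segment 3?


The SYN occupies sequence number ISN = 22152, so the first data byte is ISN + 1 = 22153.
SEQ of data segment i = (ISN + 1) + sum of payload sizes of segments 1..i-1.
Segment 1: SEQ = 22153, payload = 1035 bytes
Segment 2: SEQ = 23188, payload = 276 bytes
Segment 3: SEQ = 23464, payload = 741 bytes
SEQ of segment 3 = 22153 + 1035 + 276 = 23464

23464


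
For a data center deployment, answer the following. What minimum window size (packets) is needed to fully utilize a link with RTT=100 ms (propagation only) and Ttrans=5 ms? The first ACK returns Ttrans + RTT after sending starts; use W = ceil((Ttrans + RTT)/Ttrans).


Given: Ttrans = 5 ms, RTT = 100 ms (= 2 * Tprop, Tprop = 50 ms)
Time until first ACK returns = Ttrans + RTT = 5 + 100 = 105 ms
Need W * Ttrans >= Ttrans + RTT  ->  W >= (Ttrans + RTT) / Ttrans
(Ttrans + RTT) / Ttrans = 105 / 5 = 21
W_min = ceil(21) = 21

21


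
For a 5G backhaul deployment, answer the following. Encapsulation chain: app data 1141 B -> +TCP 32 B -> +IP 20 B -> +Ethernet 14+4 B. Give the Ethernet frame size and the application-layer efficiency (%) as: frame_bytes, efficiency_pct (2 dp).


TCP segment = 1141 + 32 = 1173 B
IP packet = 1173 + 20 = 1193 B
Ethernet frame = 1193 + 14 + 4 = 1211 B
Efficiency = app / frame = 1141 / 1211 = 0.942197 = 94.2197% -> 94.22% (2 dp)

1211, 94.22


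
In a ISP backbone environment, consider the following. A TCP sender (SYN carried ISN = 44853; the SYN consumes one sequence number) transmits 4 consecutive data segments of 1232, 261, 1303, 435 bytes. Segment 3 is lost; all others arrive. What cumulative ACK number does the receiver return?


SYN uses sequence number 44853; first data byte = ISN + 1 = 44854.
Segment 1: SEQ = 44854, len = 1232 B, covers [44854, 46085]
Segment 2: SEQ = 46086, len = 261 B, covers [46086, 46346]
Segment 3: SEQ = 46347, len = 1303 B, covers [46347, 47649] [LOST]
Segment 4: SEQ = 47650, len = 435 B, covers [47650, 48084]
In-order data received: bytes [44854, 46346] (segments 1..2).
Segment 3 missing -> gap begins at byte 46347; later segments buffered out of order.
Cumulative ACK = next expected in-order byte = 44854 + 1232 + 261 = 46347

46347


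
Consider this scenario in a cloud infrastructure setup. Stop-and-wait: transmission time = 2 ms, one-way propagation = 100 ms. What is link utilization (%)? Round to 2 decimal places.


Given: Ttrans = 2 ms, Tprop = 100 ms
RTT = 2 * Tprop = 2 * 100 = 200 ms
U = Ttrans / (Ttrans + RTT)
U = 2 / (2 + 200)
U = 2 / 202 = 0.009901
U% = 0.99%

0.99


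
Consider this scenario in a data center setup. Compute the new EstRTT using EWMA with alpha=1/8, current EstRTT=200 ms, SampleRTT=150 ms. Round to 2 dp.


Given: EstRTT = 200 ms, SampleRTT = 150 ms, alpha = 1/8
New EstRTT = (1 - alpha) * EstRTT + alpha * SampleRTT
(7/8) * 200 = 175
(1/8) * 150 = 18.75
New EstRTT = 175 + 18.75 = 193.75 ms -> 193.75 ms (2 dp)

193.75


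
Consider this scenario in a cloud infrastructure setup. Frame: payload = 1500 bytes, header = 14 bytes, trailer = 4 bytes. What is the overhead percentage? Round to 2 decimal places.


Given: payload = 1500 B, header = 14 B, trailer = 4 B
Overhead bytes = header + trailer = 14 + 4 = 18
Total frame = payload + overhead = 1500 + 18 = 1518
Overhead % = 18 / 1518 * 100 = 1.1858% -> 1.19% (2 dp)

1.19


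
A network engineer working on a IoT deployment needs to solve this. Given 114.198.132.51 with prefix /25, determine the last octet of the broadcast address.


Given: IP = 114.198.132.51, prefix = /25
Host bits = 32 - 25 = 7
Network last octet = 51 AND mask = 0
Host part size = 2^7 - 1 = 127
Broadcast last octet = 0 OR 127 = 127

127


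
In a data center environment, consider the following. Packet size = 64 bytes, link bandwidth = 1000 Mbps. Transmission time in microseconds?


Given: packet = 64 bytes, bandwidth = 1000 Mbps
Packet in bits = 64 * 8 = 512 bits
Bandwidth = 1000 * 10^6 = 1000000000 bps
Time = 512 / 1000000000 seconds
Time in us = 512 * 10^6 / 1000000000 = 0.512

0.512


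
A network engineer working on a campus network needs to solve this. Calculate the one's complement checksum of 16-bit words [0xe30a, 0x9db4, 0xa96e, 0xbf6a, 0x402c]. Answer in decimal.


Given words: [0xe30a, 0x9db4, 0xa96e, 0xbf6a, 0x402c]
Step 1: Sum all words
Raw sum = 58122 + 40372 + 43374 + 49002 + 16428 = 207298
Step 2: Fold carry: (10690 + 3) = 10693
One's complement = ~10693 & 0xFFFF = 54842

54842


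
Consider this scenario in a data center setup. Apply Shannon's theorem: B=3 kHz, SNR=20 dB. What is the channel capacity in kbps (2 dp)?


Given: B = 3 kHz, SNR = 20 dB
SNR linear = 10^(20/10) = 100
1 + SNR = 101
log2(101) = 6.6582114828
C = 3 * 1000 * 6.6582114828 = 19974.6344 bps
C = 19.974634 kbps -> 19.97 kbps (2 dp)

19.97


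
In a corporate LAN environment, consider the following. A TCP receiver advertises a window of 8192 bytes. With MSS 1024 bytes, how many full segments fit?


Given: RWND = 8192 bytes, MSS = 1024 bytes
Full segments = floor(RWND / MSS)
Full segments = floor(8192 / 1024)
Full segments = floor(8.0) = 8

8


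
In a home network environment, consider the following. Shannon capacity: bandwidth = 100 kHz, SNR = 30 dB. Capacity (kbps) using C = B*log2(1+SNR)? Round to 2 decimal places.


Given: B = 100 kHz, SNR = 30 dB
SNR linear = 10^(30/10) = 1000
1 + SNR = 1001
log2(1001) = 9.9672262588
C = 100 * 1000 * 9.9672262588 = 996722.6259 bps
C = 996.722626 kbps -> 996.72 kbps (2 dp)

996.72


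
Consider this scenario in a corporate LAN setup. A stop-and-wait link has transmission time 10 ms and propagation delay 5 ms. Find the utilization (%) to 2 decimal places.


Given: Ttrans = 10 ms, Tprop = 5 ms
RTT = 2 * Tprop = 2 * 5 = 10 ms
U = Ttrans / (Ttrans + RTT)
U = 10 / (10 + 10)
U = 10 / 20 = 0.5
U% = 50.00%

50.00


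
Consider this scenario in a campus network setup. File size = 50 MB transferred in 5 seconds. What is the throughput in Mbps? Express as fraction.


Given: file = 50 MB, time = 5 s
File in Mb = 50 * 8 = 400 Mb
Throughput = 400 / 5 Mbps
Throughput = 80 Mbps

80


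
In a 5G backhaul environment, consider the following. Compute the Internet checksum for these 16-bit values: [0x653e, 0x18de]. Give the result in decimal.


Given words: [0x653e, 0x18de]
Step 1: Sum all words
Raw sum = 25918 + 6366 = 32284
One's complement = ~32284 & 0xFFFF = 33251

33251


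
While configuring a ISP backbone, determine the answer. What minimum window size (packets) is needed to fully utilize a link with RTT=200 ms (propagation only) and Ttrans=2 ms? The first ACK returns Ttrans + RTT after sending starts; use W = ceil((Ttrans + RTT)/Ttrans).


Given: Ttrans = 2 ms, RTT = 200 ms (= 2 * Tprop, Tprop = 100 ms)
Time until first ACK returns = Ttrans + RTT = 2 + 200 = 202 ms
Need W * Ttrans >= Ttrans + RTT  ->  W >= (Ttrans + RTT) / Ttrans
(Ttrans + RTT) / Ttrans = 202 / 2 = 101
W_min = ceil(101) = 101

101


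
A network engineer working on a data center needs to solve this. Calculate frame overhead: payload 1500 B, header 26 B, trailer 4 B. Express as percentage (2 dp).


Given: payload = 1500 B, header = 26 B, trailer = 4 B
Overhead bytes = header + trailer = 26 + 4 = 30
Total frame = payload + overhead = 1500 + 30 = 1530
Overhead % = 30 / 1530 * 100 = 1.9608% -> 1.96% (2 dp)

1.96


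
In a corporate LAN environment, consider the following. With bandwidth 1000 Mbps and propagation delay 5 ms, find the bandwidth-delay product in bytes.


Given: bandwidth = 1000 Mbps, delay = 5 ms
BDP in bits = 1000 * 10^6 * 5 / 1000
BDP in bits = 5000000
BDP in bytes = 5000000 / 8 = 625000

625000


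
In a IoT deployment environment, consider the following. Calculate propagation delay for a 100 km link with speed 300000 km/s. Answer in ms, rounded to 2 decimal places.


Given: distance = 100 km, speed = 300000 km/s
Delay = distance / speed = 100 / 300000 seconds
Delay in ms = 100 * 1000 / 300000
Delay = 0.3333 ms
Rounded to 2 dp = 0.33 ms

0.33


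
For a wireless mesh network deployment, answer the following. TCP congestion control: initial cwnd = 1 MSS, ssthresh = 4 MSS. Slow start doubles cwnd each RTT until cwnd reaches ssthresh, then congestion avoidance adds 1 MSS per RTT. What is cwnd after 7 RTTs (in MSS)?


RTT 0: cwnd = 1 MSS (initial)
RTT 1: cwnd = 2 MSS (slow start, doubled)
RTT 2: cwnd = 4 MSS (slow start, doubled)
RTT 3: cwnd = 5 MSS (congestion avoidance, +1)
RTT 4: cwnd = 6 MSS (congestion avoidance, +1)
RTT 5: cwnd = 7 MSS (congestion avoidance, +1)
RTT 6: cwnd = 8 MSS (congestion avoidance, +1)
RTT 7: cwnd = 9 MSS (congestion avoidance, +1)

9


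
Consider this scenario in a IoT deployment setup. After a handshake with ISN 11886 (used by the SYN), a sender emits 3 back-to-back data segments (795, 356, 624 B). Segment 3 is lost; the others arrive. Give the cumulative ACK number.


SYN uses sequence number 11886; first data byte = ISN + 1 = 11887.
Segment 1: SEQ = 11887, len = 795 B, covers [11887, 12681]
Segment 2: SEQ = 12682, len = 356 B, covers [12682, 13037]
Segment 3: SEQ = 13038, len = 624 B, covers [13038, 13661] [LOST]
In-order data received: bytes [11887, 13037] (segments 1..2).
Segment 3 missing -> gap begins at byte 13038.
Cumulative ACK = next expected in-order byte = 11887 + 795 + 356 = 13038

13038


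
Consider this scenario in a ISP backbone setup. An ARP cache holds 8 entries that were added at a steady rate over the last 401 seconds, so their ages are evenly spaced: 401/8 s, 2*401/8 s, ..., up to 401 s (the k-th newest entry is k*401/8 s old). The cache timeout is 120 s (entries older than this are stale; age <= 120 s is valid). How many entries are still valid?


Ages are k * 401/8 s for k = 1..8 (spacing = 50.1250 s).
Entry k is valid iff k * 401/8 <= 120 iff k <= 8 * 120 / 401 = 2.3940
n_valid = floor(2.3940) = 2
(n_stale = 8 - 2 = 6)

2


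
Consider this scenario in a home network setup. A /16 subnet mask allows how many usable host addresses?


Given: subnet mask /16
Host bits = 32 - 16 = 16
Total addresses = 2^16 = 65536
Usable hosts = 65536 - 2 (network + broadcast) = 65534

65534


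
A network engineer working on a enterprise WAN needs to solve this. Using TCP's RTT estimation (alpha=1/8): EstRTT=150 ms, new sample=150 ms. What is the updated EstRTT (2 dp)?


Given: EstRTT = 150 ms, SampleRTT = 150 ms, alpha = 1/8
New EstRTT = (1 - alpha) * EstRTT + alpha * SampleRTT
(7/8) * 150 = 131.25
(1/8) * 150 = 18.75
New EstRTT = 131.25 + 18.75 = 150 ms -> 150.00 ms (2 dp)

150.00


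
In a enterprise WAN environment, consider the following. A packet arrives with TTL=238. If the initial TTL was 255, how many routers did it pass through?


Given: initial TTL = 255, received TTL = 238
Hops = initial TTL - received TTL
Hops = 255 - 238 = 17

17


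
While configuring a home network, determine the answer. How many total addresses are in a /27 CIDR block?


Given: CIDR prefix /27
Host bits = 32 - 27 = 5
Total addresses = 2^5 = 32

32


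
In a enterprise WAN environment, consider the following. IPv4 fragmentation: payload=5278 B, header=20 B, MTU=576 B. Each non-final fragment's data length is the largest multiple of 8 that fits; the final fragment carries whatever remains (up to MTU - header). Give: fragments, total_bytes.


Max data per non-final fragment = floor((MTU - header)/8)*8 = floor((576 - 20)/8)*8 = floor(556/8)*8 = 552 B
Final fragment needs no 8-byte alignment: it can carry up to MTU - header = 556 B
Non-final fragments needed = ceil((payload - 556) / 552) = ceil(4722/552) = ceil(8.5543) = 9
Number of fragments = 9 + 1 = 10
Fragment sizes (data): 9 * 552 B + 310 B (last, 310 <= 556 OK)
Total bytes sent = payload + n_frags * header = 5278 + 10*20 = 5278 + 200 = 5478 B

10, 5478


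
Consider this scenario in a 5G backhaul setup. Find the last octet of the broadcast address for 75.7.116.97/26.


Given: IP = 75.7.116.97, prefix = /26
Host bits = 32 - 26 = 6
Network last octet = 97 AND mask = 64
Host part size = 2^6 - 1 = 63
Broadcast last octet = 64 OR 63 = 127

127


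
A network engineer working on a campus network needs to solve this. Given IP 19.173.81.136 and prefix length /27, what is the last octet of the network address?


Given: IP = 19.173.81.136, prefix = /27
Subnet mask = 255.255.255.224
Last octet of IP: 136
Last octet of mask: 224
Network last octet = 136 AND 224 = 128

128


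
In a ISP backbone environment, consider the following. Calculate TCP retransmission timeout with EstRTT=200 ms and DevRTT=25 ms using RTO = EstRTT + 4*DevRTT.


Given: EstRTT = 200 ms, DevRTT = 25 ms
Timeout = EstRTT + 4 * DevRTT
4 * DevRTT = 4 * 25 = 100
Timeout = 200 + 100 = 300 ms

300


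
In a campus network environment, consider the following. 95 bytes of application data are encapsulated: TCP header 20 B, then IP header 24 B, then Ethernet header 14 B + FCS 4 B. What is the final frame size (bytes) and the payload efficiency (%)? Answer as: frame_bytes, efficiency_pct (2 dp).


TCP segment = 95 + 20 = 115 B
IP packet = 115 + 24 = 139 B
Ethernet frame = 139 + 14 + 4 = 157 B
Efficiency = app / frame = 95 / 157 = 0.605096 = 60.5096% -> 60.51% (2 dp)

157, 60.51


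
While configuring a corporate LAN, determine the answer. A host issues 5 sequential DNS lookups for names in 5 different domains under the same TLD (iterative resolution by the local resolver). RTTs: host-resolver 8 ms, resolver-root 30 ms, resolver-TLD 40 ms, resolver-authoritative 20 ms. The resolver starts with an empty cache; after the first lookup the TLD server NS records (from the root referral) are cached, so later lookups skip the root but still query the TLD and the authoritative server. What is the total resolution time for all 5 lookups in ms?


Lookup 1 (cold cache): local + root + TLD + auth = 8 + 30 + 40 + 20 = 98 ms
Lookups 2..5 (TLD NS cached -> skip root; new domain -> still ask TLD and auth): local + TLD + auth = 8 + 40 + 20 = 68 ms each
Remaining 4 lookups: 4 * 68 = 272 ms
Total = 98 + 272 = 370 ms

370


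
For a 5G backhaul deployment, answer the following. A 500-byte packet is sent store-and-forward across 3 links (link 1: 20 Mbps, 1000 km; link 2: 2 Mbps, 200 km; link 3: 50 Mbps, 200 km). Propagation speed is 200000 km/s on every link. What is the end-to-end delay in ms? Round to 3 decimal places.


Packet = 500 bytes = 4000 bits. Store-and-forward: sum (t_trans + t_prop) per link.
Link 1: t_trans = 4000/(20*10^6) s = 0.2000 ms; t_prop = 1000/200000 s = 5.0000 ms; subtotal = 5.2000 ms
Link 2: t_trans = 4000/(2*10^6) s = 2.0000 ms; t_prop = 200/200000 s = 1.0000 ms; subtotal = 3.0000 ms
Link 3: t_trans = 4000/(50*10^6) s = 0.0800 ms; t_prop = 200/200000 s = 1.0000 ms; subtotal = 1.0800 ms
End-to-end = 5.2000 + 3.0000 + 1.0800 = 9.2800 ms -> 9.280 ms (3 dp)

9.280


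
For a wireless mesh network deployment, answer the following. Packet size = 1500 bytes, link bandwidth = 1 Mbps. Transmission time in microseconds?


Given: packet = 1500 bytes, bandwidth = 1 Mbps
Packet in bits = 1500 * 8 = 12000 bits
Bandwidth = 1 * 10^6 = 1000000 bps
Time = 12000 / 1000000 seconds
Time in us = 12000 * 10^6 / 1000000 = 12000

12000


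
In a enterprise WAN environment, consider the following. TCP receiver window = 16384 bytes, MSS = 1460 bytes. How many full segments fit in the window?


Given: RWND = 16384 bytes, MSS = 1460 bytes
Full segments = floor(RWND / MSS)
Full segments = floor(16384 / 1460)
Full segments = floor(11.2219) = 11

11


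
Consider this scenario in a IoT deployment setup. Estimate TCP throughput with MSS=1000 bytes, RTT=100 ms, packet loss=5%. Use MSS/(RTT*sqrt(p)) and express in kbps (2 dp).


Given: MSS = 1000 bytes, RTT = 100 ms, loss = 5%
RTT in seconds = 100 / 1000 = 0.1
Loss rate = 5% = 0.05
sqrt(loss) = sqrt(0.05) = 0.223606797750
Throughput (bytes/s) = 1000 / (0.1 * 0.223606797750) = 44721.3595
Throughput (kbps) = 44721.3595 * 8 / 1000 = 357.770876 -> 357.77 kbps (2 dp)

357.77


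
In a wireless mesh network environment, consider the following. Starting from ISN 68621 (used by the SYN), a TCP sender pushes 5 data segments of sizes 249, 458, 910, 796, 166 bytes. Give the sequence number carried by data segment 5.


The SYN occupies sequence number ISN = 68621, so the first data byte is ISN + 1 = 68622.
SEQ of data segment i = (ISN + 1) + sum of payload sizes of segments 1..i-1.
Segment 1: SEQ = 68622, payload = 249 bytes
Segment 2: SEQ = 68871, payload = 458 bytes
Segment 3: SEQ = 69329, payload = 910 bytes
Segment 4: SEQ = 70239, payload = 796 bytes
Segment 5: SEQ = 71035, payload = 166 bytes
SEQ of segment 5 = 68622 + 249 + 458 + 910 + 796 = 71035

71035


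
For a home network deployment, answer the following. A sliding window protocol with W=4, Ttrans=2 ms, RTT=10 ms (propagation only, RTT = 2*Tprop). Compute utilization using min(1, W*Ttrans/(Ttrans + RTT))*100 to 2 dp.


Given: W = 4, Ttrans = 2 ms, RTT = 10 ms (= 2 * Tprop, Tprop = 5 ms)
Cycle time = Ttrans + RTT = 2 + 10 = 12 ms (first packet sent until its ACK returns)
W * Ttrans = 4 * 2 = 8 ms of sending per cycle
W * Ttrans / (Ttrans + RTT) = 8 / 12 = 0.666667
U = min(1, 0.666667) = 0.666667
U% = 66.67%

66.67


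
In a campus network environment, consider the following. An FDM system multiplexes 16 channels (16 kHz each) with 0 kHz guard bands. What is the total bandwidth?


Given: 16 channels, 16 kHz each, guard = 0 kHz
Channel bandwidth = 16 * 16 = 256 kHz
Guard bands = 15 gaps * 0 kHz = 0 kHz
Total = 256 + 0 = 256 kHz

256


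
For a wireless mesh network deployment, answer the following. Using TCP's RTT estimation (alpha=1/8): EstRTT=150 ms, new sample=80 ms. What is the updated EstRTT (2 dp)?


Given: EstRTT = 150 ms, SampleRTT = 80 ms, alpha = 1/8
New EstRTT = (1 - alpha) * EstRTT + alpha * SampleRTT
(7/8) * 150 = 131.25
(1/8) * 80 = 10
New EstRTT = 131.25 + 10 = 141.25 ms -> 141.25 ms (2 dp)

141.25


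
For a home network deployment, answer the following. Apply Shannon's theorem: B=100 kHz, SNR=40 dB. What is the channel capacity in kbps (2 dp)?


Given: B = 100 kHz, SNR = 40 dB
SNR linear = 10^(40/10) = 10000
1 + SNR = 10001
log2(10001) = 13.2878566418
C = 100 * 1000 * 13.2878566418 = 1328785.6642 bps
C = 1328.785664 kbps -> 1328.79 kbps (2 dp)

1328.79


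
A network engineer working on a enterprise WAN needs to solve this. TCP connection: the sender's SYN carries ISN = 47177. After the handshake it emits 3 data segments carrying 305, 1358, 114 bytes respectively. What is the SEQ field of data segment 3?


The SYN occupies sequence number ISN = 47177, so the first data byte is ISN + 1 = 47178.
SEQ of data segment i = (ISN + 1) + sum of payload sizes of segments 1..i-1.
Segment 1: SEQ = 47178, payload = 305 bytes
Segment 2: SEQ = 47483, payload = 1358 bytes
Segment 3: SEQ = 48841, payload = 114 bytes
SEQ of segment 3 = 47178 + 305 + 1358 = 48841

48841


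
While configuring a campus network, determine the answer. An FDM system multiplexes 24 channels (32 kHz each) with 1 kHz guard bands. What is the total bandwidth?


Given: 24 channels, 32 kHz each, guard = 1 kHz
Channel bandwidth = 24 * 32 = 768 kHz
Guard bands = 23 gaps * 1 kHz = 23 kHz
Total = 768 + 23 = 791 kHz

791


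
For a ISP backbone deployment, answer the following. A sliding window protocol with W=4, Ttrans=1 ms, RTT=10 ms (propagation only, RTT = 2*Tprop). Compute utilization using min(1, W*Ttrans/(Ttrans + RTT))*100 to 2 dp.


Given: W = 4, Ttrans = 1 ms, RTT = 10 ms (= 2 * Tprop, Tprop = 5 ms)
Cycle time = Ttrans + RTT = 1 + 10 = 11 ms (first packet sent until its ACK returns)
W * Ttrans = 4 * 1 = 4 ms of sending per cycle
W * Ttrans / (Ttrans + RTT) = 4 / 11 = 0.363636
U = min(1, 0.363636) = 0.363636
U% = 36.36%

36.36


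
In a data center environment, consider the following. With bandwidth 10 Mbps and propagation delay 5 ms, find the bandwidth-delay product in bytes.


Given: bandwidth = 10 Mbps, delay = 5 ms
BDP in bits = 10 * 10^6 * 5 / 1000
BDP in bits = 50000
BDP in bytes = 50000 / 8 = 6250

6250


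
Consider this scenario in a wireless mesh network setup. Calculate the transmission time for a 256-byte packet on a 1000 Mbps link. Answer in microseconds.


Given: packet = 256 bytes, bandwidth = 1000 Mbps
Packet in bits = 256 * 8 = 2048 bits
Bandwidth = 1000 * 10^6 = 1000000000 bps
Time = 2048 / 1000000000 seconds
Time in us = 2048 * 10^6 / 1000000000 = 2.048

2.048


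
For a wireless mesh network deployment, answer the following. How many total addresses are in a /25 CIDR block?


Given: CIDR prefix /25
Host bits = 32 - 25 = 7
Total addresses = 2^7 = 128

128


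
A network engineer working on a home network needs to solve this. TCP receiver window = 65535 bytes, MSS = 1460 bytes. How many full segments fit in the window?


Given: RWND = 65535 bytes, MSS = 1460 bytes
Full segments = floor(RWND / MSS)
Full segments = floor(65535 / 1460)
Full segments = floor(44.887) = 44

44


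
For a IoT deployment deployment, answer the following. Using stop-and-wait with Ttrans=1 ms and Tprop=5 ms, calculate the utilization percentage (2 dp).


Given: Ttrans = 1 ms, Tprop = 5 ms
RTT = 2 * Tprop = 2 * 5 = 10 ms
U = Ttrans / (Ttrans + RTT)
U = 1 / (1 + 10)
U = 1 / 11 = 0.090909
U% = 9.09%

9.09


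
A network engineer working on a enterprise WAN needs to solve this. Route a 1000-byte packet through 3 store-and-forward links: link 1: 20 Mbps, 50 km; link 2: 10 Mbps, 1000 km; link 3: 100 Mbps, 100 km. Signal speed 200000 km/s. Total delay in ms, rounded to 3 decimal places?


Packet = 1000 bytes = 8000 bits. Store-and-forward: sum (t_trans + t_prop) per link.
Link 1: t_trans = 8000/(20*10^6) s = 0.4000 ms; t_prop = 50/200000 s = 0.2500 ms; subtotal = 0.6500 ms
Link 2: t_trans = 8000/(10*10^6) s = 0.8000 ms; t_prop = 1000/200000 s = 5.0000 ms; subtotal = 5.8000 ms
Link 3: t_trans = 8000/(100*10^6) s = 0.0800 ms; t_prop = 100/200000 s = 0.5000 ms; subtotal = 0.5800 ms
End-to-end = 0.6500 + 5.8000 + 0.5800 = 7.0300 ms -> 7.030 ms (3 dp)

7.030


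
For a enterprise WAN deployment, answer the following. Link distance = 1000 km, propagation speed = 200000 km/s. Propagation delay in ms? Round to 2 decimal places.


Given: distance = 1000 km, speed = 200000 km/s
Delay = distance / speed = 1000 / 200000 seconds
Delay in ms = 1000 * 1000 / 200000
Delay = 5.0000 ms
Rounded to 2 dp = 5.00 ms

5.00


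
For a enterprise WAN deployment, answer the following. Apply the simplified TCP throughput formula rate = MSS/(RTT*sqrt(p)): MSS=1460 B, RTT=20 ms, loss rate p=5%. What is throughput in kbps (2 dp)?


Given: MSS = 1460 bytes, RTT = 20 ms, loss = 5%
RTT in seconds = 20 / 1000 = 0.02
Loss rate = 5% = 0.05
sqrt(loss) = sqrt(0.05) = 0.223606797750
Throughput (bytes/s) = 1460 / (0.02 * 0.223606797750) = 326465.9247
Throughput (kbps) = 326465.9247 * 8 / 1000 = 2611.727398 -> 2611.73 kbps (2 dp)

2611.73


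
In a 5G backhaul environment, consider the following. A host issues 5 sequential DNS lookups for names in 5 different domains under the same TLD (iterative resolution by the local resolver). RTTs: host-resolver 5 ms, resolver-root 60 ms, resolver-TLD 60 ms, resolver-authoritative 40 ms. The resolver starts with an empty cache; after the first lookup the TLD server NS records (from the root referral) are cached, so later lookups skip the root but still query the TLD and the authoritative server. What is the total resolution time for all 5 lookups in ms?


Lookup 1 (cold cache): local + root + TLD + auth = 5 + 60 + 60 + 40 = 165 ms
Lookups 2..5 (TLD NS cached -> skip root; new domain -> still ask TLD and auth): local + TLD + auth = 5 + 60 + 40 = 105 ms each
Remaining 4 lookups: 4 * 105 = 420 ms
Total = 165 + 420 = 585 ms

585


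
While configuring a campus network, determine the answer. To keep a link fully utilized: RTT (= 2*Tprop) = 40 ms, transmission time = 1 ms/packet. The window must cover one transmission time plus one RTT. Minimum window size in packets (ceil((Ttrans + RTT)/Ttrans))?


Given: Ttrans = 1 ms, RTT = 40 ms (= 2 * Tprop, Tprop = 20 ms)
Time until first ACK returns = Ttrans + RTT = 1 + 40 = 41 ms
Need W * Ttrans >= Ttrans + RTT  ->  W >= (Ttrans + RTT) / Ttrans
(Ttrans + RTT) / Ttrans = 41 / 1 = 41
W_min = ceil(41) = 41

41


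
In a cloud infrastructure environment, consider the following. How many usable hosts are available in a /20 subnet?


Given: subnet mask /20
Host bits = 32 - 20 = 12
Total addresses = 2^12 = 4096
Usable hosts = 4096 - 2 (network + broadcast) = 4094

4094


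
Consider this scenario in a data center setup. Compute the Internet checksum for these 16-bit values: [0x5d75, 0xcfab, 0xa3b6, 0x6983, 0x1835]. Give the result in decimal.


Given words: [0x5d75, 0xcfab, 0xa3b6, 0x6983, 0x1835]
Step 1: Sum all words
Raw sum = 23925 + 53163 + 41910 + 27011 + 6197 = 152206
Step 2: Fold carry: (21134 + 2) = 21136
One's complement = ~21136 & 0xFFFF = 44399

44399


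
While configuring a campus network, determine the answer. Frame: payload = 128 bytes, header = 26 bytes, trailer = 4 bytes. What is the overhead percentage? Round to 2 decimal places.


Given: payload = 128 B, header = 26 B, trailer = 4 B
Overhead bytes = header + trailer = 26 + 4 = 30
Total frame = payload + overhead = 128 + 30 = 158
Overhead % = 30 / 158 * 100 = 18.9873% -> 18.99% (2 dp)

18.99


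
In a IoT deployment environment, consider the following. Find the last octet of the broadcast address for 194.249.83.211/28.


Given: IP = 194.249.83.211, prefix = /28
Host bits = 32 - 28 = 4
Network last octet = 211 AND mask = 208
Host part size = 2^4 - 1 = 15
Broadcast last octet = 208 OR 15 = 223

223


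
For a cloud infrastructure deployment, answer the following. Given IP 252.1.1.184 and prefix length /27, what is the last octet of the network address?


Given: IP = 252.1.1.184, prefix = /27
Subnet mask = 255.255.255.224
Last octet of IP: 184
Last octet of mask: 224
Network last octet = 184 AND 224 = 160

160


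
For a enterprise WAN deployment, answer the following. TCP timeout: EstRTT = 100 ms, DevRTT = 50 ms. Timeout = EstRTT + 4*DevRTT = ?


Given: EstRTT = 100 ms, DevRTT = 50 ms
Timeout = EstRTT + 4 * DevRTT
4 * DevRTT = 4 * 50 = 200
Timeout = 100 + 200 = 300 ms

300


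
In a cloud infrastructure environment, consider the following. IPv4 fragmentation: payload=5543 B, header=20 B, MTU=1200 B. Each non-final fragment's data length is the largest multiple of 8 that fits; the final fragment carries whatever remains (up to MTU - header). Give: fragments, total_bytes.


Max data per non-final fragment = floor((MTU - header)/8)*8 = floor((1200 - 20)/8)*8 = floor(1180/8)*8 = 1176 B
Final fragment needs no 8-byte alignment: it can carry up to MTU - header = 1180 B
Non-final fragments needed = ceil((payload - 1180) / 1176) = ceil(4363/1176) = ceil(3.7100) = 4
Number of fragments = 4 + 1 = 5
Fragment sizes (data): 4 * 1176 B + 839 B (last, 839 <= 1180 OK)
Total bytes sent = payload + n_frags * header = 5543 + 5*20 = 5543 + 100 = 5643 B

5, 5643


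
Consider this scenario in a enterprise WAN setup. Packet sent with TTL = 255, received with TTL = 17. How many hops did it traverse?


Given: initial TTL = 255, received TTL = 17
Hops = initial TTL - received TTL
Hops = 255 - 17 = 238

238


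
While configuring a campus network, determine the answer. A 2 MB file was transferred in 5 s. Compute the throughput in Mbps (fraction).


Given: file = 2 MB, time = 5 s
File in Mb = 2 * 8 = 16 Mb
Throughput = 16 / 5 Mbps
Throughput = 16/5 Mbps

16/5


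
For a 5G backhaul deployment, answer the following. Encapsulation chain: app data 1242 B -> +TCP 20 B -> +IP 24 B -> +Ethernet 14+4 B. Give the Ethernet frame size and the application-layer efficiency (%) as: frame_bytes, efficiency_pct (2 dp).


TCP segment = 1242 + 20 = 1262 B
IP packet = 1262 + 24 = 1286 B
Ethernet frame = 1286 + 14 + 4 = 1304 B
Efficiency = app / frame = 1242 / 1304 = 0.952454 = 95.2454% -> 95.25% (2 dp)

1304, 95.25


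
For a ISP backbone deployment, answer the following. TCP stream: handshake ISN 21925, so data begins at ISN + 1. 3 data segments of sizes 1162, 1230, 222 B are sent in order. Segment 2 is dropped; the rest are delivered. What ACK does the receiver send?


SYN uses sequence number 21925; first data byte = ISN + 1 = 21926.
Segment 1: SEQ = 21926, len = 1162 B, covers [21926, 23087]
Segment 2: SEQ = 23088, len = 1230 B, covers [23088, 24317] [LOST]
Segment 3: SEQ = 24318, len = 222 B, covers [24318, 24539]
In-order data received: bytes [21926, 23087] (segments 1..1).
Segment 2 missing -> gap begins at byte 23088; later segments buffered out of order.
Cumulative ACK = next expected in-order byte = 21926 + 1162 = 23088

23088
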